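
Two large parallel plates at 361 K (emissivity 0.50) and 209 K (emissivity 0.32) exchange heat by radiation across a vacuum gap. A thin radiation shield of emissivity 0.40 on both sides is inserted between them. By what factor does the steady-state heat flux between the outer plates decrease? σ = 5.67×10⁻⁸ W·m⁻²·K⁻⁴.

Without shield: q₀ = σΔ(T⁴)/(1/ε₁+1/ε₂−1) with denominator 4.125.
With shield the two gaps are in series; the resistances add: (1/ε₁+1/ε_s−1)+(1/ε_s+1/ε₂−1) = 3.500+4.625 = 8.125.
Heat-flux ratio q₀/q = 8.125/4.125.

factor ≈ 1.97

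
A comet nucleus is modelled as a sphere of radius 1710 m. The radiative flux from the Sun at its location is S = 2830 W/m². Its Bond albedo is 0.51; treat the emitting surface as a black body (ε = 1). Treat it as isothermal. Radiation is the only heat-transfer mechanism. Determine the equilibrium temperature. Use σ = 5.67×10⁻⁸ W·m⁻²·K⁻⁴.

At equilibrium, absorbed power = emitted power.
Absorbing cross-section = πr² = 9.186×10⁶ m²; emitting surface = 4πr² = 3.675×10⁷ m² (ratio 4).
(1−a)S·A_cross = εσ·A_surf·T⁴  ⇒  T⁴ = (1−a)S/(4σ).
T⁴ = 0.490·2830/(4·5.67×10⁻⁸) = 6.114×10⁹ K⁴.
T = (6.114×10⁹)^(1/4).

T ≈ 280 K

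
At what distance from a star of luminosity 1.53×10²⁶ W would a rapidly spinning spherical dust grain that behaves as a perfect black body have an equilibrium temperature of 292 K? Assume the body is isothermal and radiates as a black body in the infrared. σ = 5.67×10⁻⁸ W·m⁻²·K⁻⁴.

d ≈ 8.59×10¹⁰ m

For an isothermal black-emitting sphere, (1−a)S·πr² = σ·4πr²·T⁴ ⇒ S = 4σT⁴/(1−a).
S = 4·5.67×10⁻⁸·(292)⁴/1.00 = 1649 W/m².
Flux falls as S = L/(4πd²), so d = √(L/(4πS)) = √(1.53×10²⁶/(4π·1649)).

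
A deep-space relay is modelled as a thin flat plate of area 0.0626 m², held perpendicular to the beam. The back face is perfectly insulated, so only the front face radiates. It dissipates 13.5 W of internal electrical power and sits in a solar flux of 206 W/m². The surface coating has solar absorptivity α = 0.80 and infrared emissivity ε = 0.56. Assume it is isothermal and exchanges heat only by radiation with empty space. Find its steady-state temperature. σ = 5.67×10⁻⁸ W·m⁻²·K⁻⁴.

T ≈ 331 K

At steady state, absorbed solar power + internal power = radiated power.
Absorbed: α·S·A_cross = 0.80·206·0.06260 = 10.32 W (cross-section A).
Total input = 10.32 + 13.5 = 23.82 W.
Radiated: εσ·A_surf·T⁴ with A_surf = A = 0.06260 m².
T⁴ = 23.82/(0.56·5.67×10⁻⁸·0.06260) = 1.198×10¹⁰ K⁴.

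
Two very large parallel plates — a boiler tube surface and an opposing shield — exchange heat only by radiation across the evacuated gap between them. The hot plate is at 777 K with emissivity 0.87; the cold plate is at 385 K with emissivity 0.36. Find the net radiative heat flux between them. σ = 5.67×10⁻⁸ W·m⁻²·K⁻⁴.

q ≈ 6630 W/m²

For two infinite grey parallel plates, q = σ(T₁⁴ − T₂⁴)/(1/ε₁ + 1/ε₂ − 1).
T₁⁴ − T₂⁴ = 3.645×10¹¹ − 2.197×10¹⁰ = 3.425×10¹¹ K⁴.
1/ε₁ + 1/ε₂ − 1 = 1.149 + 2.778 − 1 = 2.927.
q = 5.67×10⁻⁸ × 3.425×10¹¹ / 2.927.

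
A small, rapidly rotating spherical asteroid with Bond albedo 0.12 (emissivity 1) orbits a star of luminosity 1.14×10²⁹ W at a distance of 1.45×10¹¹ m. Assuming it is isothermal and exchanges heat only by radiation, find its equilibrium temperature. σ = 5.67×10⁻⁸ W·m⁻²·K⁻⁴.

First find the stellar flux at distance d: S = L/(4πd²) = 1.14×10²⁹/(4π·(1.45×10¹¹)²) = 4.315×10⁵ W/m².
For an isothermal sphere, absorbed (1−a)S·πr² = emitted σ·4πr²·T⁴, so T⁴ = (1−a)S/(4σ).
T⁴ = 0.880·4.315×10⁵/(4·5.67×10⁻⁸) = 1.674×10¹² K⁴.

T ≈ 1140 K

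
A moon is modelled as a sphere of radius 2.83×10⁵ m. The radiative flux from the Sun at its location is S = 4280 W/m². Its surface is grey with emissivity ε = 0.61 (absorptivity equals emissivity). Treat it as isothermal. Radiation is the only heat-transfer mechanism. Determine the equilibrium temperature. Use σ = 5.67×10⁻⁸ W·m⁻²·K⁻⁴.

T ≈ 371 K

At equilibrium, absorbed power = emitted power.
Absorbing cross-section = πr² = 2.516×10¹¹ m²; emitting surface = 4πr² = 1.006×10¹² m² (ratio 4).
εS·A_cross = εσ·A_surf·T⁴  ⇒  T⁴ = S/(4σ)   (ε cancels).
T⁴ = 4280/(4·5.67×10⁻⁸) = 1.887×10¹⁰ K⁴.
T = (1.887×10¹⁰)^(1/4).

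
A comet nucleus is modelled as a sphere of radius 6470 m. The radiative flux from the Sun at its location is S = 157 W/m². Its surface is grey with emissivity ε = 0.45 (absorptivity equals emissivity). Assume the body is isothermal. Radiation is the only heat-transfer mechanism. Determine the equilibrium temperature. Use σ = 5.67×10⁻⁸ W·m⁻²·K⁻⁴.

T ≈ 162 K

At equilibrium, absorbed power = emitted power.
Absorbing cross-section = πr² = 1.315×10⁸ m²; emitting surface = 4πr² = 5.260×10⁸ m² (ratio 4).
εS·A_cross = εσ·A_surf·T⁴  ⇒  T⁴ = S/(4σ)   (ε cancels).
T⁴ = 157/(4·5.67×10⁻⁸) = 6.922×10⁸ K⁴.
T = (6.922×10⁸)^(1/4).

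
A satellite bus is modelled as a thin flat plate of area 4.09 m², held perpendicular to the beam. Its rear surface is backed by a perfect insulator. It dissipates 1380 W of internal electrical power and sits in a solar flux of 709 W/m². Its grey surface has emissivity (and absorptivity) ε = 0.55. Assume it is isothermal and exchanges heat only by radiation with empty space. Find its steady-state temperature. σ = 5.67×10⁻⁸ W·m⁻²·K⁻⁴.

T ≈ 391 K

At steady state, absorbed solar power + internal power = radiated power.
Absorbed: α·S·A_cross = 0.55·709·4.090 = 1595 W (cross-section A).
Total input = 1595 + 1380 = 2975 W.
Radiated: εσ·A_surf·T⁴ with A_surf = A = 4.090 m².
T⁴ = 2975/(0.55·5.67×10⁻⁸·4.090) = 2.332×10¹⁰ K⁴.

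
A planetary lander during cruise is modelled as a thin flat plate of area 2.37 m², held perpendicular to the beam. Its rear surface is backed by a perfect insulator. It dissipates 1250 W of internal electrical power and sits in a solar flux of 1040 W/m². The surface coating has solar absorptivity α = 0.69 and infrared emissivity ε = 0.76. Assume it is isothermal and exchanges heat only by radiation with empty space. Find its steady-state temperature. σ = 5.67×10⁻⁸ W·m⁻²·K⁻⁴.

At steady state, absorbed solar power + internal power = radiated power.
Absorbed: α·S·A_cross = 0.69·1040·2.370 = 1701 W (cross-section A).
Total input = 1701 + 1250 = 2951 W.
Radiated: εσ·A_surf·T⁴ with A_surf = A = 2.370 m².
T⁴ = 2951/(0.76·5.67×10⁻⁸·2.370) = 2.889×10¹⁰ K⁴.

T ≈ 412 K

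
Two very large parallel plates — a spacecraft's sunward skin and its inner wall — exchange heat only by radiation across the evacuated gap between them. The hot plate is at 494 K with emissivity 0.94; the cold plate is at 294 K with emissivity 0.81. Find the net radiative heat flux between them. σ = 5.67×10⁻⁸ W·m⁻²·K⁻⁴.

q ≈ 2270 W/m²

For two infinite grey parallel plates, q = σ(T₁⁴ − T₂⁴)/(1/ε₁ + 1/ε₂ − 1).
T₁⁴ − T₂⁴ = 5.955×10¹⁰ − 7.471×10⁹ = 5.208×10¹⁰ K⁴.
1/ε₁ + 1/ε₂ − 1 = 1.064 + 1.235 − 1 = 1.298.
q = 5.67×10⁻⁸ × 5.208×10¹⁰ / 1.298.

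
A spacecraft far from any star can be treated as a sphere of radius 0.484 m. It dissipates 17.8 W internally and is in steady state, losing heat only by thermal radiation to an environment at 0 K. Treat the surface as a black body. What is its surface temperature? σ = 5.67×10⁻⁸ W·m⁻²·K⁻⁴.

T ≈ 102 K

Steady state: internal power = radiated power, P = εσA T⁴.
Radiating area A = 4πr² = 2.944 m².
T⁴ = P/(εσA) = 17.8/(1.0·5.67×10⁻⁸·2.944) = 1.066×10⁸ K⁴.
T = (1.066×10⁸)^(1/4).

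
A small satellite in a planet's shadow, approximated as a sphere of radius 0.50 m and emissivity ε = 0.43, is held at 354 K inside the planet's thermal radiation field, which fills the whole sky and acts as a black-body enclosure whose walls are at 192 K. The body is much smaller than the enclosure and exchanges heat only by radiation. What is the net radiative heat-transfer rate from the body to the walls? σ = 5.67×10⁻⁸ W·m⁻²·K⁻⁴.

P_net ≈ 1100 W

For a small grey body in a large enclosure: P_net = εσA(T_body⁴ − T_wall⁴).
A = 4πr² = 3.142 m²; T_body⁴ − T_wall⁴ = 1.570×10¹⁰ − 1.359×10⁹ = 1.435×10¹⁰ K⁴.
|P_net| = 0.43·5.67×10⁻⁸·3.142·1.435×10¹⁰.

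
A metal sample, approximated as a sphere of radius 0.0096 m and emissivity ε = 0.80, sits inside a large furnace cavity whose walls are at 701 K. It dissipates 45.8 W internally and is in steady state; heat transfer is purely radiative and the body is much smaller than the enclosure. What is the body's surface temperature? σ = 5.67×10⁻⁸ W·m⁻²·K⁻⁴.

T ≈ 1030 K

For a small grey body in a large enclosure, net radiated power = εσA(T⁴ − T_w⁴).
Steady state: P = εσA(T⁴ − T_w⁴) with A = 4πr² = 0.001158 m².
T⁴ = P/(εσA) + T_w⁴ = 45.8/(0.80·5.67×10⁻⁸·0.001158) + (701)⁴
    = 8.718×10¹¹ + 2.415×10¹¹ = 1.113×10¹² K⁴.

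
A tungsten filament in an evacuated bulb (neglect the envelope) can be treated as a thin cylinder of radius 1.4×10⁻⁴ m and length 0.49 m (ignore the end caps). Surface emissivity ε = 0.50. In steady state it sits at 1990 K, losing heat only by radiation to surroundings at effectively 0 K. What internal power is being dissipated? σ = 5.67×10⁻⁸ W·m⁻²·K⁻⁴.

Steady state: P = εσA T⁴.
A = 2πrL = 4.310×10⁻⁴ m²; T⁴ = (1990)⁴ = 1.568×10¹³ K⁴.
P = 0.50 × 5.67×10⁻⁸ × 4.310×10⁻⁴ × 1.568×10¹³.

P ≈ 192 W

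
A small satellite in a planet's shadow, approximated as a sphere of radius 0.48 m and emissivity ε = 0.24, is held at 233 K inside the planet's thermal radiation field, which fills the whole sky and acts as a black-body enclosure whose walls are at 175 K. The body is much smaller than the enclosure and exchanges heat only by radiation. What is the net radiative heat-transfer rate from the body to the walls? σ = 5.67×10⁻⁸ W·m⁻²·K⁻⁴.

For a small grey body in a large enclosure: P_net = εσA(T_body⁴ − T_wall⁴).
A = 4πr² = 2.895 m²; T_body⁴ − T_wall⁴ = 2.947×10⁹ − 9.379×10⁸ = 2.009×10⁹ K⁴.
|P_net| = 0.24·5.67×10⁻⁸·2.895·2.009×10⁹.

P_net ≈ 79.2 W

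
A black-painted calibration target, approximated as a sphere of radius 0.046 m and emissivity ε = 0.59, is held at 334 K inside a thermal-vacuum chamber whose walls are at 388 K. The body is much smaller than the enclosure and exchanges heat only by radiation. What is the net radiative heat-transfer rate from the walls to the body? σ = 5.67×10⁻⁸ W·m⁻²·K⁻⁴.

For a small grey body in a large enclosure: P_net = εσA(T_body⁴ − T_wall⁴).
A = 4πr² = 0.02659 m²; T_body⁴ − T_wall⁴ = 1.244×10¹⁰ − 2.266×10¹⁰ = -1.022×10¹⁰ K⁴.
|P_net| = 0.59·5.67×10⁻⁸·0.02659·1.022×10¹⁰.

P_net ≈ 9.09 W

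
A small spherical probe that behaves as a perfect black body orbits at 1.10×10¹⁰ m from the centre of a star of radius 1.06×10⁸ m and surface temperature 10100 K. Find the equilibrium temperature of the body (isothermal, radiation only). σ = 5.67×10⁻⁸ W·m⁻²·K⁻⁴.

The star's surface emits σT_*⁴; at distance d the flux is S = σT_*⁴(R_*/d)².
S = 5.67×10⁻⁸·(10100)⁴·(1.06×10⁸/1.10×10¹⁰)² = 54790 W/m².
For an isothermal sphere T⁴ = (1−a)S/(4σ) = 2.416×10¹¹ K⁴.

T ≈ 701 K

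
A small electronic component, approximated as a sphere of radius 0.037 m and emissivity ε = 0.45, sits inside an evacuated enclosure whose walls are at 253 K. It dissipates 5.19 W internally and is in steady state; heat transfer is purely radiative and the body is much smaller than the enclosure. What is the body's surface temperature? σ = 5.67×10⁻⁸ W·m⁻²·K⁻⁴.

T ≈ 355 K

For a small grey body in a large enclosure, net radiated power = εσA(T⁴ − T_w⁴).
Steady state: P = εσA(T⁴ − T_w⁴) with A = 4πr² = 0.01720 m².
T⁴ = P/(εσA) + T_w⁴ = 5.19/(0.45·5.67×10⁻⁸·0.01720) + (253)⁴
    = 1.182×10¹⁰ + 4.097×10⁹ = 1.592×10¹⁰ K⁴.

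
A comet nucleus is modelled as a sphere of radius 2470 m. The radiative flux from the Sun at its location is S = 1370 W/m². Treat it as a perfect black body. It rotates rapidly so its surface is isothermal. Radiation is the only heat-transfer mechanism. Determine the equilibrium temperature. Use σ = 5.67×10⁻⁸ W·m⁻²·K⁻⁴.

At equilibrium, absorbed power = emitted power.
Absorbing cross-section = πr² = 1.917×10⁷ m²; emitting surface = 4πr² = 7.667×10⁷ m² (ratio 4).
S·A_cross = εσ·A_surf·T⁴  ⇒  T⁴ = S/(4σ).
T⁴ = 1.00·1370/(4·5.67×10⁻⁸) = 6.041×10⁹ K⁴.
T = (6.041×10⁹)^(1/4).

T ≈ 279 K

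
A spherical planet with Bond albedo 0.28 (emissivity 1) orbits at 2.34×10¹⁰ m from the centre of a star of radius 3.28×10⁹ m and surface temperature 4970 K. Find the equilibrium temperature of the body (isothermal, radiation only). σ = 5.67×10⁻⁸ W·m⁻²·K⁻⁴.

The star's surface emits σT_*⁴; at distance d the flux is S = σT_*⁴(R_*/d)².
S = 5.67×10⁻⁸·(4970)⁴·(3.28×10⁹/2.34×10¹⁰)² = 6.797×10⁵ W/m².
For an isothermal sphere T⁴ = (1−a)S/(4σ) = 2.158×10¹² K⁴.

T ≈ 1210 K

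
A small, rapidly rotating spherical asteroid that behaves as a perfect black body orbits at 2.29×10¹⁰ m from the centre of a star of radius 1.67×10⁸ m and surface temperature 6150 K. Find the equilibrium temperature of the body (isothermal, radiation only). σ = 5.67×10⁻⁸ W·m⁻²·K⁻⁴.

The star's surface emits σT_*⁴; at distance d the flux is S = σT_*⁴(R_*/d)².
S = 5.67×10⁻⁸·(6150)⁴·(1.67×10⁸/2.29×10¹⁰)² = 4314 W/m².
For an isothermal sphere T⁴ = (1−a)S/(4σ) = 1.902×10¹⁰ K⁴.

T ≈ 371 K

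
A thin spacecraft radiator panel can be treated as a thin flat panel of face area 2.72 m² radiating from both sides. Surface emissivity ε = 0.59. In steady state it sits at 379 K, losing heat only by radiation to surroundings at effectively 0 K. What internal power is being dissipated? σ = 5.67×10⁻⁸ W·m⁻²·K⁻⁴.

P ≈ 3750 W

Steady state: P = εσA T⁴.
A = 2·2.72 = 5.440 m²; T⁴ = (379)⁴ = 2.063×10¹⁰ K⁴.
P = 0.59 × 5.67×10⁻⁸ × 5.440 × 2.063×10¹⁰.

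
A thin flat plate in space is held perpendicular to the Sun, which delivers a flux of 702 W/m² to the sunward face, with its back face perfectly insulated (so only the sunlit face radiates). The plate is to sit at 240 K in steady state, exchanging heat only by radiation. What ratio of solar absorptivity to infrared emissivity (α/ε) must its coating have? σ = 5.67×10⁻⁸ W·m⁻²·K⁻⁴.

Balance: αS·A = εσ·1A·T⁴ ⇒ α/ε = σT⁴/S.
α/ε = 5.67×10⁻⁸·(240)⁴/702 = 5.67×10⁻⁸·3.318×10⁹/702.

α/ε ≈ 0.268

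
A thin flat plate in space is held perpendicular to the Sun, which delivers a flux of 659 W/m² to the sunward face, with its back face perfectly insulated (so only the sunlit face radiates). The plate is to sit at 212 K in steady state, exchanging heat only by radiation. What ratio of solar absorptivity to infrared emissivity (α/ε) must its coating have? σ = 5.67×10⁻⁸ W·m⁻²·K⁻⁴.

α/ε ≈ 0.174

Balance: αS·A = εσ·1A·T⁴ ⇒ α/ε = σT⁴/S.
α/ε = 5.67×10⁻⁸·(212)⁴/659 = 5.67×10⁻⁸·2.020×10⁹/659.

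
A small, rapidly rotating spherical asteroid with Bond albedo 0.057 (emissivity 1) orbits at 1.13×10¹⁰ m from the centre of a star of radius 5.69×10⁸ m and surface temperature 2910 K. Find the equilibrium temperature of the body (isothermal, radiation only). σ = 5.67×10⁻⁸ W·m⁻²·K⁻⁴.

The star's surface emits σT_*⁴; at distance d the flux is S = σT_*⁴(R_*/d)².
S = 5.67×10⁻⁸·(2910)⁴·(5.69×10⁸/1.13×10¹⁰)² = 10310 W/m².
For an isothermal sphere T⁴ = (1−a)S/(4σ) = 4.286×10¹⁰ K⁴.

T ≈ 455 K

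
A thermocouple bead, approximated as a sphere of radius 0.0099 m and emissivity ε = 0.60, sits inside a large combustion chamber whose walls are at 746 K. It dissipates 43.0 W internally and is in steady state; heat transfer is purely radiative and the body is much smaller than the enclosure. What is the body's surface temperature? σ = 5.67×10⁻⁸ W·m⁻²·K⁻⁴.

For a small grey body in a large enclosure, net radiated power = εσA(T⁴ − T_w⁴).
Steady state: P = εσA(T⁴ − T_w⁴) with A = 4πr² = 0.001232 m².
T⁴ = P/(εσA) + T_w⁴ = 43.0/(0.60·5.67×10⁻⁸·0.001232) + (746)⁴
    = 1.026×10¹² + 3.097×10¹¹ = 1.336×10¹² K⁴.

T ≈ 1080 K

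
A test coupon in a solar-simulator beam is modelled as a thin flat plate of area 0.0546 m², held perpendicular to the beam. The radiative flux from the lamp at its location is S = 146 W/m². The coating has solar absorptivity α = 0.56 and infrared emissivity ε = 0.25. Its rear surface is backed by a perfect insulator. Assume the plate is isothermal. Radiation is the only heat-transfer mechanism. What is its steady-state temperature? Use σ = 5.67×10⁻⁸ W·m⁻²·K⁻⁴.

At equilibrium, absorbed power = emitted power.
Absorbing cross-section = A = 0.05460 m²; emitting surface = A = 0.05460 m² (ratio 1).
αS·A_cross = εσ·A_surf·T⁴  ⇒  T⁴ = αS/(ε·1σ).
T⁴ = 0.560·146/(0.25·1·5.67×10⁻⁸) = 5.768×10⁹ K⁴.
T = (5.768×10⁹)^(1/4).

T ≈ 276 K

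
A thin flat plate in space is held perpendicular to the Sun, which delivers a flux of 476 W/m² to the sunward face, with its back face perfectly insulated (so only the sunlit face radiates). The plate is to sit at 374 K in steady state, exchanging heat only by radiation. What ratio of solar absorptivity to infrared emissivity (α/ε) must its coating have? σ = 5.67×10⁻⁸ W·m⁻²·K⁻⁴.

Balance: αS·A = εσ·1A·T⁴ ⇒ α/ε = σT⁴/S.
α/ε = 5.67×10⁻⁸·(374)⁴/476 = 5.67×10⁻⁸·1.957×10¹⁰/476.

α/ε ≈ 2.33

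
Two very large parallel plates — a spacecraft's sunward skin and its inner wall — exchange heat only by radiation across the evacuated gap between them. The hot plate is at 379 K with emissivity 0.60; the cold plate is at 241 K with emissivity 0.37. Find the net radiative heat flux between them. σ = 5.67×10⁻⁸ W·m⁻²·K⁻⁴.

q ≈ 290 W/m²

For two infinite grey parallel plates, q = σ(T₁⁴ − T₂⁴)/(1/ε₁ + 1/ε₂ − 1).
T₁⁴ − T₂⁴ = 2.063×10¹⁰ − 3.373×10⁹ = 1.726×10¹⁰ K⁴.
1/ε₁ + 1/ε₂ − 1 = 1.667 + 2.703 − 1 = 3.369.
q = 5.67×10⁻⁸ × 1.726×10¹⁰ / 3.369.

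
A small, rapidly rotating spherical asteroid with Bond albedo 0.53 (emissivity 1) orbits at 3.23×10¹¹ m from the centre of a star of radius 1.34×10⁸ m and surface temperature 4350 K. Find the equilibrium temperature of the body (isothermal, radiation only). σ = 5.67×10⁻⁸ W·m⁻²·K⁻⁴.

The star's surface emits σT_*⁴; at distance d the flux is S = σT_*⁴(R_*/d)².
S = 5.67×10⁻⁸·(4350)⁴·(1.34×10⁸/3.23×10¹¹)² = 3.494 W/m².
For an isothermal sphere T⁴ = (1−a)S/(4σ) = 7.241×10⁶ K⁴.

T ≈ 51.9 K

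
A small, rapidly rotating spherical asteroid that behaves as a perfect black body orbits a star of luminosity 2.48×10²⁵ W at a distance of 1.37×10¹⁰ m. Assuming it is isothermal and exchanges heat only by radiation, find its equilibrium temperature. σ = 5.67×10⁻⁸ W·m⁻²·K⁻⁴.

T ≈ 464 K

First find the stellar flux at distance d: S = L/(4πd²) = 2.48×10²⁵/(4π·(1.37×10¹⁰)²) = 10510 W/m².
For an isothermal sphere, absorbed (1−a)S·πr² = emitted σ·4πr²·T⁴, so T⁴ = (1−a)S/(4σ).
T⁴ = 1.00·10510/(4·5.67×10⁻⁸) = 4.636×10¹⁰ K⁴.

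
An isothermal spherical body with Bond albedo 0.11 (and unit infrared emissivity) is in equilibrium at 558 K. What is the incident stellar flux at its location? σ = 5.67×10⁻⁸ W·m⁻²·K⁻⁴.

S ≈ 24700 W/m²

(1−a)S·πr² = σ·4πr²·T⁴ ⇒ S = 4σT⁴/(1−a).
S = 4·5.67×10⁻⁸·9.695×10¹⁰/0.890.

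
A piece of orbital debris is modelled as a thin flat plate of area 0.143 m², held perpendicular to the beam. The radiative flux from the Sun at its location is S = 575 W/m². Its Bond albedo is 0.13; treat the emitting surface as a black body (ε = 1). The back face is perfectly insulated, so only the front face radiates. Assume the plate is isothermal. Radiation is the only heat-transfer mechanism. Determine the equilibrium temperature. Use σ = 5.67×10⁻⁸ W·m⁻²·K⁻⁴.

T ≈ 306 K

At equilibrium, absorbed power = emitted power.
Absorbing cross-section = A = 0.1430 m²; emitting surface = A = 0.1430 m² (ratio 1).
(1−a)S·A_cross = εσ·A_surf·T⁴  ⇒  T⁴ = (1−a)S/(1σ).
T⁴ = 0.870·575/(1·5.67×10⁻⁸) = 8.823×10⁹ K⁴.
T = (8.823×10⁹)^(1/4).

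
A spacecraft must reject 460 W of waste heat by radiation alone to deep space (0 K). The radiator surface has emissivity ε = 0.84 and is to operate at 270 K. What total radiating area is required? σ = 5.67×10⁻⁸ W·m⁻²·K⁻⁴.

P = εσA T⁴ ⇒ A = P/(εσT⁴).
T⁴ = 5.314×10⁹ K⁴.
A = 460/(0.84 × 5.67×10⁻⁸ × 5.314×10⁹).

A ≈ 1.82 m²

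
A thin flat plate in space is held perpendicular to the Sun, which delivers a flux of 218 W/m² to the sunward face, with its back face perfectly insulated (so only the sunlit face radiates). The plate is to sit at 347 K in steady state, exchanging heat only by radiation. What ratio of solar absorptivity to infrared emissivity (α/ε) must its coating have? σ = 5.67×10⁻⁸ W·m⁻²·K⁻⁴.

Balance: αS·A = εσ·1A·T⁴ ⇒ α/ε = σT⁴/S.
α/ε = 5.67×10⁻⁸·(347)⁴/218 = 5.67×10⁻⁸·1.450×10¹⁰/218.

α/ε ≈ 3.77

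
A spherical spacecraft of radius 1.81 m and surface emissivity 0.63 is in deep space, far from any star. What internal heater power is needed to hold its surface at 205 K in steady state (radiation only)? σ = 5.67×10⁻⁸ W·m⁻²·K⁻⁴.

P ≈ 2600 W

P = εσ·4πr²·T⁴.
4πr² = 41.17 m²; T⁴ = 1.766×10⁹ K⁴.
P = 0.63·5.67×10⁻⁸·41.17·1.766×10⁹.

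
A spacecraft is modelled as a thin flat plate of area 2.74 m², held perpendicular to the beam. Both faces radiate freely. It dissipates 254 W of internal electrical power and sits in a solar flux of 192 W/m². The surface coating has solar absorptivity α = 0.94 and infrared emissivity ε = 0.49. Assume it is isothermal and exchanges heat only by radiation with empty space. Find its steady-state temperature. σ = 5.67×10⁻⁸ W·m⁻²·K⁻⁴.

At steady state, absorbed solar power + internal power = radiated power.
Absorbed: α·S·A_cross = 0.94·192·2.740 = 494.5 W (cross-section A).
Total input = 494.5 + 254 = 748.5 W.
Radiated: εσ·A_surf·T⁴ with A_surf = 2A = 5.480 m².
T⁴ = 748.5/(0.49·5.67×10⁻⁸·5.480) = 4.916×10⁹ K⁴.

T ≈ 265 K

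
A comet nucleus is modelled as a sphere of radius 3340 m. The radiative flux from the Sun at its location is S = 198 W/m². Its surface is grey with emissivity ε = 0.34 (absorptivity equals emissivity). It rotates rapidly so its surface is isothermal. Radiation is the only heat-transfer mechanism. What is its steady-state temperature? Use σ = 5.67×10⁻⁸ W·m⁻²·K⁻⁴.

At equilibrium, absorbed power = emitted power.
Absorbing cross-section = πr² = 3.505×10⁷ m²; emitting surface = 4πr² = 1.402×10⁸ m² (ratio 4).
εS·A_cross = εσ·A_surf·T⁴  ⇒  T⁴ = S/(4σ)   (ε cancels).
T⁴ = 198/(4·5.67×10⁻⁸) = 8.730×10⁸ K⁴.
T = (8.730×10⁸)^(1/4).

T ≈ 172 K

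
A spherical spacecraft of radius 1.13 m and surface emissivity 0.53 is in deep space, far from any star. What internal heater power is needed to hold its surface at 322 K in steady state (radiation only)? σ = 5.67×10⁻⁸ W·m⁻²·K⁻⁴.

P ≈ 5180 W

P = εσ·4πr²·T⁴.
4πr² = 16.05 m²; T⁴ = 1.075×10¹⁰ K⁴.
P = 0.53·5.67×10⁻⁸·16.05·1.075×10¹⁰.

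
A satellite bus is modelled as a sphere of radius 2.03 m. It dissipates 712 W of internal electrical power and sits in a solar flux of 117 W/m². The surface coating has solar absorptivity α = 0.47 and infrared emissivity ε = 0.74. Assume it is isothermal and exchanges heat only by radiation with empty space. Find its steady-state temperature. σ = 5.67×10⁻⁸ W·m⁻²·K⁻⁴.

At steady state, absorbed solar power + internal power = radiated power.
Absorbed: α·S·A_cross = 0.47·117·12.95 = 711.9 W (cross-section πr²).
Total input = 711.9 + 712 = 1424 W.
Radiated: εσ·A_surf·T⁴ with A_surf = 4πr² = 51.78 m².
T⁴ = 1424/(0.74·5.67×10⁻⁸·51.78) = 6.553×10⁸ K⁴.

T ≈ 160 K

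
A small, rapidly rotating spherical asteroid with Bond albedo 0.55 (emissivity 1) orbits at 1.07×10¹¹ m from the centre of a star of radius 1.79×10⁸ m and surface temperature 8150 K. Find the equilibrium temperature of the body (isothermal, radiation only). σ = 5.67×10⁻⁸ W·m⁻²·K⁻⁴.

The star's surface emits σT_*⁴; at distance d the flux is S = σT_*⁴(R_*/d)².
S = 5.67×10⁻⁸·(8150)⁴·(1.79×10⁸/1.07×10¹¹)² = 700.1 W/m².
For an isothermal sphere T⁴ = (1−a)S/(4σ) = 1.389×10⁹ K⁴.

T ≈ 193 K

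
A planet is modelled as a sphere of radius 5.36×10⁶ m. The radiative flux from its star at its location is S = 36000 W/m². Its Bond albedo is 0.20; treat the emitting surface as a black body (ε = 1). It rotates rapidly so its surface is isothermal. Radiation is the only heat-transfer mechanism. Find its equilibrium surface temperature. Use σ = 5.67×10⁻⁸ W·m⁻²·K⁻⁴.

T ≈ 597 K

At equilibrium, absorbed power = emitted power.
Absorbing cross-section = πr² = 9.026×10¹³ m²; emitting surface = 4πr² = 3.610×10¹⁴ m² (ratio 4).
(1−a)S·A_cross = εσ·A_surf·T⁴  ⇒  T⁴ = (1−a)S/(4σ).
T⁴ = 0.800·36000/(4·5.67×10⁻⁸) = 1.270×10¹¹ K⁴.
T = (1.270×10¹¹)^(1/4).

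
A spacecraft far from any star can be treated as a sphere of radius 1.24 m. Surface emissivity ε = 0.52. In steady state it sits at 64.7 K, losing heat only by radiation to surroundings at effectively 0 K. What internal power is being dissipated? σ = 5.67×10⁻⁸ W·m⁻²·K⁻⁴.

Steady state: P = εσA T⁴.
A = 4πr² = 19.32 m²; T⁴ = (64.7)⁴ = 1.752×10⁷ K⁴.
P = 0.52 × 5.67×10⁻⁸ × 19.32 × 1.752×10⁷.

P ≈ 9.98 W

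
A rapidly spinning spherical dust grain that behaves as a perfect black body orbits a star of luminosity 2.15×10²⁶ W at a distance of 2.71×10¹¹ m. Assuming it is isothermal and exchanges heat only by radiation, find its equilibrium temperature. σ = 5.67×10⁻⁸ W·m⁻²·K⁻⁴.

First find the stellar flux at distance d: S = L/(4πd²) = 2.15×10²⁶/(4π·(2.71×10¹¹)²) = 233.0 W/m².
For an isothermal sphere, absorbed (1−a)S·πr² = emitted σ·4πr²·T⁴, so T⁴ = (1−a)S/(4σ).
T⁴ = 1.00·233.0/(4·5.67×10⁻⁸) = 1.027×10⁹ K⁴.

T ≈ 179 K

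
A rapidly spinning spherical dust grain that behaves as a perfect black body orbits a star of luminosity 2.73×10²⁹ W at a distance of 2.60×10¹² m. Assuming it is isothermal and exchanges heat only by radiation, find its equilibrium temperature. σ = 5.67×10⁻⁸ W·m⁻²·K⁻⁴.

T ≈ 345 K

First find the stellar flux at distance d: S = L/(4πd²) = 2.73×10²⁹/(4π·(2.60×10¹²)²) = 3214 W/m².
For an isothermal sphere, absorbed (1−a)S·πr² = emitted σ·4πr²·T⁴, so T⁴ = (1−a)S/(4σ).
T⁴ = 1.00·3214/(4·5.67×10⁻⁸) = 1.417×10¹⁰ K⁴.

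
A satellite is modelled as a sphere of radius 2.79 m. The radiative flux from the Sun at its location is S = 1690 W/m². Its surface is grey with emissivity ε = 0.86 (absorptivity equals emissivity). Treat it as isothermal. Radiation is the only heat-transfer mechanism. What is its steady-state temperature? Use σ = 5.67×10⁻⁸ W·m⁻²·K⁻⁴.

At equilibrium, absorbed power = emitted power.
Absorbing cross-section = πr² = 24.45 m²; emitting surface = 4πr² = 97.82 m² (ratio 4).
εS·A_cross = εσ·A_surf·T⁴  ⇒  T⁴ = S/(4σ)   (ε cancels).
T⁴ = 1690/(4·5.67×10⁻⁸) = 7.451×10⁹ K⁴.
T = (7.451×10⁹)^(1/4).

T ≈ 294 K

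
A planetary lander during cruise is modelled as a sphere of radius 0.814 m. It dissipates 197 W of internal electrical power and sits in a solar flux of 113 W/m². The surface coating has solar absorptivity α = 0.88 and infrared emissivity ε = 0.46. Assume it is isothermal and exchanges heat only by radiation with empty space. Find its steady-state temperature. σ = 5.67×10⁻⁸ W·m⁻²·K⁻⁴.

T ≈ 208 K

At steady state, absorbed solar power + internal power = radiated power.
Absorbed: α·S·A_cross = 0.88·113·2.082 = 207.0 W (cross-section πr²).
Total input = 207.0 + 197 = 404.0 W.
Radiated: εσ·A_surf·T⁴ with A_surf = 4πr² = 8.326 m².
T⁴ = 404.0/(0.46·5.67×10⁻⁸·8.326) = 1.860×10⁹ K⁴.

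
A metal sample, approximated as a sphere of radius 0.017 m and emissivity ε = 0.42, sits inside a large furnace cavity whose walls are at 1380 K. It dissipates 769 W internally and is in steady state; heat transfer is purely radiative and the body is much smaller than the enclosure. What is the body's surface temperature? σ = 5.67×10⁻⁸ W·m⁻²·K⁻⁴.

For a small grey body in a large enclosure, net radiated power = εσA(T⁴ − T_w⁴).
Steady state: P = εσA(T⁴ − T_w⁴) with A = 4πr² = 0.003632 m².
T⁴ = P/(εσA) + T_w⁴ = 769/(0.42·5.67×10⁻⁸·0.003632) + (1380)⁴
    = 8.892×10¹² + 3.627×10¹² = 1.252×10¹³ K⁴.

T ≈ 1880 K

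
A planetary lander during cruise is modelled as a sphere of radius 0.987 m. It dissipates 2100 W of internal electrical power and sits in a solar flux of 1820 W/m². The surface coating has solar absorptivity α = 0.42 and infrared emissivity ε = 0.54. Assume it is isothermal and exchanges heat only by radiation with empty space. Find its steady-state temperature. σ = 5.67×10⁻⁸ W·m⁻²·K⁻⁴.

T ≈ 330 K

At steady state, absorbed solar power + internal power = radiated power.
Absorbed: α·S·A_cross = 0.42·1820·3.060 = 2339 W (cross-section πr²).
Total input = 2339 + 2100 = 4439 W.
Radiated: εσ·A_surf·T⁴ with A_surf = 4πr² = 12.24 m².
T⁴ = 4439/(0.54·5.67×10⁻⁸·12.24) = 1.184×10¹⁰ K⁴.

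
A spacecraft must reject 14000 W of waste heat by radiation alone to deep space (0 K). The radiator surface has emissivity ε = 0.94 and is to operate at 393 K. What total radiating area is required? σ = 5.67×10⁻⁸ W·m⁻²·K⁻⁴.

P = εσA T⁴ ⇒ A = P/(εσT⁴).
T⁴ = 2.385×10¹⁰ K⁴.
A = 14000/(0.94 × 5.67×10⁻⁸ × 2.385×10¹⁰).

A ≈ 11.0 m²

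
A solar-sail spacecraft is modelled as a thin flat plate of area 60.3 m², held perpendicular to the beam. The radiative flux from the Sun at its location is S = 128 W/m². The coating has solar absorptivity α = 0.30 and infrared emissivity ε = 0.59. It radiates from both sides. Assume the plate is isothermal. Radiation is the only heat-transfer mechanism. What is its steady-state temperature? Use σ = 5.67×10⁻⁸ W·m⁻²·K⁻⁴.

At equilibrium, absorbed power = emitted power.
Absorbing cross-section = A = 60.30 m²; emitting surface = 2A = 120.6 m² (ratio 2).
αS·A_cross = εσ·A_surf·T⁴  ⇒  T⁴ = αS/(ε·2σ).
T⁴ = 0.300·128/(0.59·2·5.67×10⁻⁸) = 5.739×10⁸ K⁴.
T = (5.739×10⁸)^(1/4).

T ≈ 155 K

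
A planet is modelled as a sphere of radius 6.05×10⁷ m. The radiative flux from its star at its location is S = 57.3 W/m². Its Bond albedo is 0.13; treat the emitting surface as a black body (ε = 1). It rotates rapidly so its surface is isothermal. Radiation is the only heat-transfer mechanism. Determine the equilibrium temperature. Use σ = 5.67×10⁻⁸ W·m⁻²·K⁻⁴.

At equilibrium, absorbed power = emitted power.
Absorbing cross-section = πr² = 1.150×10¹⁶ m²; emitting surface = 4πr² = 4.600×10¹⁶ m² (ratio 4).
(1−a)S·A_cross = εσ·A_surf·T⁴  ⇒  T⁴ = (1−a)S/(4σ).
T⁴ = 0.870·57.3/(4·5.67×10⁻⁸) = 2.198×10⁸ K⁴.
T = (2.198×10⁸)^(1/4).

T ≈ 122 K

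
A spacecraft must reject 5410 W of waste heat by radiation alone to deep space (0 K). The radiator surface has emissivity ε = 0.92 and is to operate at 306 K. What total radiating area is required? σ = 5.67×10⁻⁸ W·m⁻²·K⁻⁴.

A ≈ 11.8 m²

P = εσA T⁴ ⇒ A = P/(εσT⁴).
T⁴ = 8.768×10⁹ K⁴.
A = 5410/(0.92 × 5.67×10⁻⁸ × 8.768×10⁹).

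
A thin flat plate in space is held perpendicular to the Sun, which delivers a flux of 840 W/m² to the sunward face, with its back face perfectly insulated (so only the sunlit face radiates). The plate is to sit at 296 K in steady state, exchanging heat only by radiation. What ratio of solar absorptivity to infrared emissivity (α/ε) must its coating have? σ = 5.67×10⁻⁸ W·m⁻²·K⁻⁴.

Balance: αS·A = εσ·1A·T⁴ ⇒ α/ε = σT⁴/S.
α/ε = 5.67×10⁻⁸·(296)⁴/840 = 5.67×10⁻⁸·7.677×10⁹/840.

α/ε ≈ 0.518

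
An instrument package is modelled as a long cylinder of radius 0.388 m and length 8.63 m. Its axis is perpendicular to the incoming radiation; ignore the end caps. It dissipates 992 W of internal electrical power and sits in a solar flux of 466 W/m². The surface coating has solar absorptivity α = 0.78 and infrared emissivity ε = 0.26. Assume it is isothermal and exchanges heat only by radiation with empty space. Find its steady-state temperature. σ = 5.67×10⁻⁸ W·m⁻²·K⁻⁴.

T ≈ 324 K

At steady state, absorbed solar power + internal power = radiated power.
Absorbed: α·S·A_cross = 0.78·466·6.697 = 2434 W (cross-section 2rL).
Total input = 2434 + 992 = 3426 W.
Radiated: εσ·A_surf·T⁴ with A_surf = 2πrL = 21.04 m².
T⁴ = 3426/(0.26·5.67×10⁻⁸·21.04) = 1.105×10¹⁰ K⁴.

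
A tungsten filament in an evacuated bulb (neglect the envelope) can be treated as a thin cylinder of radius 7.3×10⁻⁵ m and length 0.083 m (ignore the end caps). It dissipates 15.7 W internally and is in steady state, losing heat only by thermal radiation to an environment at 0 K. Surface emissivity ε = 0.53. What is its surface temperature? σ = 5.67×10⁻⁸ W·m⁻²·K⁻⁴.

T ≈ 1920 K

Steady state: internal power = radiated power, P = εσA T⁴.
Radiating area A = 2πrL = 3.807×10⁻⁵ m².
T⁴ = P/(εσA) = 15.7/(0.53·5.67×10⁻⁸·3.807×10⁻⁵) = 1.372×10¹³ K⁴.
T = (1.372×10¹³)^(1/4).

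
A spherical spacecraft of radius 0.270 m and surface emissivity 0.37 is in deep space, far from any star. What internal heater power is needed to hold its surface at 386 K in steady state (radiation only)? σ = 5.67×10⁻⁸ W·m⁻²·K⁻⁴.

P ≈ 427 W

P = εσ·4πr²·T⁴.
4πr² = 0.9161 m²; T⁴ = 2.220×10¹⁰ K⁴.
P = 0.37·5.67×10⁻⁸·0.9161·2.220×10¹⁰.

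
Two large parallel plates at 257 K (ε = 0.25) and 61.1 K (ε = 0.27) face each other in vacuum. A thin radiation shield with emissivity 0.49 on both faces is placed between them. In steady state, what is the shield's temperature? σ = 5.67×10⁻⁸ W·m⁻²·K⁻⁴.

In steady state the net flux on the hot side equals that on the cold side.
σ(T₁⁴−T_s⁴)/D₁ = σ(T_s⁴−T₂⁴)/D₂, with D₁ = 1/ε₁+1/ε_s−1 = 5.041, D₂ = 1/ε_s+1/ε₂−1 = 4.745.
Solve for T_s⁴: T_s⁴ = (D₂·T₁⁴ + D₁·T₂⁴)/(D₁+D₂) = 2.122×10⁹ K⁴.

T_s ≈ 215 K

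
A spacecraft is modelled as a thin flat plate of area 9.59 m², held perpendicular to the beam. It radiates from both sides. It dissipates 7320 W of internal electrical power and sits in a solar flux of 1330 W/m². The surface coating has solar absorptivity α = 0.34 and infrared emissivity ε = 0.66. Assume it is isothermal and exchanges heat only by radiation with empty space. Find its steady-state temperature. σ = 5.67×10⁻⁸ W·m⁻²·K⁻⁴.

T ≈ 357 K

At steady state, absorbed solar power + internal power = radiated power.
Absorbed: α·S·A_cross = 0.34·1330·9.590 = 4337 W (cross-section A).
Total input = 4337 + 7320 = 11660 W.
Radiated: εσ·A_surf·T⁴ with A_surf = 2A = 19.18 m².
T⁴ = 11660/(0.66·5.67×10⁻⁸·19.18) = 1.624×10¹⁰ K⁴.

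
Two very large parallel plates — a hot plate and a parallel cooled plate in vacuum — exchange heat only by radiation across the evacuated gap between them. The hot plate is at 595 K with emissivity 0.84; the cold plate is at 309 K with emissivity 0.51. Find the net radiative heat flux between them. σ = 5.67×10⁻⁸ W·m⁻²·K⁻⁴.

For two infinite grey parallel plates, q = σ(T₁⁴ − T₂⁴)/(1/ε₁ + 1/ε₂ − 1).
T₁⁴ − T₂⁴ = 1.253×10¹¹ − 9.117×10⁹ = 1.162×10¹¹ K⁴.
1/ε₁ + 1/ε₂ − 1 = 1.190 + 1.961 − 1 = 2.151.
q = 5.67×10⁻⁸ × 1.162×10¹¹ / 2.151.

q ≈ 3060 W/m²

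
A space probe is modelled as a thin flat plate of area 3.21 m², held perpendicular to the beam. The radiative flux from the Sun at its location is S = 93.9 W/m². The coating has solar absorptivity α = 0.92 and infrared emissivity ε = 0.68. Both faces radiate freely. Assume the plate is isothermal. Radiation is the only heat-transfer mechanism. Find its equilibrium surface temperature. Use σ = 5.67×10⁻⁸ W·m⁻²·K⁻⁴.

T ≈ 183 K

At equilibrium, absorbed power = emitted power.
Absorbing cross-section = A = 3.210 m²; emitting surface = 2A = 6.420 m² (ratio 2).
αS·A_cross = εσ·A_surf·T⁴  ⇒  T⁴ = αS/(ε·2σ).
T⁴ = 0.920·93.9/(0.68·2·5.67×10⁻⁸) = 1.120×10⁹ K⁴.
T = (1.120×10⁹)^(1/4).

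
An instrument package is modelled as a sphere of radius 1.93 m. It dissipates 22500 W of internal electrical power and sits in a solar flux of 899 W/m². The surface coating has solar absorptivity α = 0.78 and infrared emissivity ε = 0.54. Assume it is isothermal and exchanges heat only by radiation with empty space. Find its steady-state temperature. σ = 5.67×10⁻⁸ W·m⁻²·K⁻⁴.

At steady state, absorbed solar power + internal power = radiated power.
Absorbed: α·S·A_cross = 0.78·899·11.70 = 8206 W (cross-section πr²).
Total input = 8206 + 22500 = 30710 W.
Radiated: εσ·A_surf·T⁴ with A_surf = 4πr² = 46.81 m².
T⁴ = 30710/(0.54·5.67×10⁻⁸·46.81) = 2.142×10¹⁰ K⁴.

T ≈ 383 K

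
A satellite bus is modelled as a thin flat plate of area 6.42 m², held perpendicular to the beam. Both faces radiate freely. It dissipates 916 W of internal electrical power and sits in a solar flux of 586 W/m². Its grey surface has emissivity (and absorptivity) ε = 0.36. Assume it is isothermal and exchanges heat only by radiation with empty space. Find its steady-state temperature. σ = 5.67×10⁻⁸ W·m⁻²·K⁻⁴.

T ≈ 305 K

At steady state, absorbed solar power + internal power = radiated power.
Absorbed: α·S·A_cross = 0.36·586·6.420 = 1354 W (cross-section A).
Total input = 1354 + 916 = 2270 W.
Radiated: εσ·A_surf·T⁴ with A_surf = 2A = 12.84 m².
T⁴ = 2270/(0.36·5.67×10⁻⁸·12.84) = 8.663×10⁹ K⁴.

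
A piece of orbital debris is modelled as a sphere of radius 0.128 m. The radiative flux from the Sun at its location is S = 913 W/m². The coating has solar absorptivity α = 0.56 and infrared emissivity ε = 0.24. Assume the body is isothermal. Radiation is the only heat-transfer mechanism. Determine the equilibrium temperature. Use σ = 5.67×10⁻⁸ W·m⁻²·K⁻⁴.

T ≈ 311 K

At equilibrium, absorbed power = emitted power.
Absorbing cross-section = πr² = 0.05147 m²; emitting surface = 4πr² = 0.2059 m² (ratio 4).
αS·A_cross = εσ·A_surf·T⁴  ⇒  T⁴ = αS/(ε·4σ).
T⁴ = 0.560·913/(0.24·4·5.67×10⁻⁸) = 9.393×10⁹ K⁴.
T = (9.393×10⁹)^(1/4).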